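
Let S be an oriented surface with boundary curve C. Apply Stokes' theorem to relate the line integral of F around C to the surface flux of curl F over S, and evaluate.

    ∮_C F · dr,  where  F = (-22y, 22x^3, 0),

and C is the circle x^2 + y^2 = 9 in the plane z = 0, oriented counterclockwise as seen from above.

Let S be the flat disk x^2 + y^2 ≤ 9 in the plane z = 0, with upward unit normal n̂ = ẑ. By Stokes' theorem,

    ∮_C F · dr = ∬_S (∇ × F) · n̂ dS = ∬_D (curl F)_z dA,

where D is the disk x^2 + y^2 ≤ 9.

Compute the curl of F = (-22y, 22x^3, 0):
    (∇ × F)_x = ∂F_z/∂y - ∂F_y/∂z = 0,
    (∇ × F)_y = ∂F_x/∂z - ∂F_z/∂x = 0,
    (∇ × F)_z = ∂F_y/∂x - ∂F_x/∂y = 66x^2 + 22.

On z = 0, (curl F)_z = 66x^2 + 22.

Convert to polar (x = r cos θ, y = r sin θ, dA = r dr dθ); the integrand becomes 66r^2cos(θ)^2 + 22, so

    ∬_D (curl F)_z dA = ∫_0^{2π} ∫_0^{3} (66r^2cos(θ)^2 + 22) · r dr dθ.

Inner (r from 0 to 3): 2673cos(θ)^2/2 + 99.
Outer (θ from 0 to 2π): 3069π/2.

Therefore ∮_C F · dr = 3069π/2.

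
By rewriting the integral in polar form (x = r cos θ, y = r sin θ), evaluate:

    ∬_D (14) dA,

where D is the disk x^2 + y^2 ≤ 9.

The region D is 0 ≤ r ≤ 3, 0 ≤ θ ≤ 2π in polar coordinates, where x = r cos(θ), y = r sin(θ), and dA = r dr dθ.

Under the substitution, the integrand becomes 14, so

    ∬_D (14) dA = ∫_{0}^{2π} ∫_{0}^{3} (14) · r dr dθ.

Inner integral (in r): ∫_{0}^{3} (14) · r dr = 63.

Outer integral (in θ): ∫_{0}^{2π} (63) dθ = 126π.

Therefore ∬_D (14) dA = 126π.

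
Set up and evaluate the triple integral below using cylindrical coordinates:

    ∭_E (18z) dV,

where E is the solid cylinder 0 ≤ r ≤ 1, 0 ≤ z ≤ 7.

In cylindrical coordinates, x = r cos(θ), y = r sin(θ), z = z, and dV = r dr dθ dz.

The integrand becomes 18z, so

    ∭_E (18z) dV = ∫_{0}^{2π} ∫_{0}^{1} ∫_{0}^{7} (18z) · r dz dr dθ.

Inner (z): 441r.
Middle (r from 0 to 1): 441/2.
Outer (θ): 441π.

Therefore the triple integral equals 441π.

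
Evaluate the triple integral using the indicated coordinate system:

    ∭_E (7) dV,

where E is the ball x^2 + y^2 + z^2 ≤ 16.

In spherical coordinates, x = ρ sin(φ) cos(θ), y = ρ sin(φ) sin(θ), z = ρ cos(φ), and dV = ρ^2 sin(φ) dρ dφ dθ.

The integrand becomes 7, so

    ∭_E (7) dV = ∫_{0}^{2π} ∫_{0}^{π} ∫_{0}^{4} (7) · ρ^2 sin(φ) dρ dφ dθ.

Inner (ρ): 448sin(φ)/3.
Middle (φ): 896/3.
Outer (θ): 1792π/3.

Therefore the triple integral equals 1792π/3.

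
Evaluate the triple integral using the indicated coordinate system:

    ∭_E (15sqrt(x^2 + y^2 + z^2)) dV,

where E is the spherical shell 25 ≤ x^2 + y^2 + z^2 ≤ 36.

In spherical coordinates, x = ρ sin(φ) cos(θ), y = ρ sin(φ) sin(θ), z = ρ cos(φ), and dV = ρ^2 sin(φ) dρ dφ dθ.

The integrand becomes 15ρ, so

    ∭_E (15sqrt(x^2 + y^2 + z^2)) dV = ∫_{0}^{2π} ∫_{0}^{π} ∫_{5}^{6} (15ρ) · ρ^2 sin(φ) dρ dφ dθ.

Inner (ρ): 10065sin(φ)/4.
Middle (φ): 10065/2.
Outer (θ): 10065π.

Therefore the triple integral equals 10065π.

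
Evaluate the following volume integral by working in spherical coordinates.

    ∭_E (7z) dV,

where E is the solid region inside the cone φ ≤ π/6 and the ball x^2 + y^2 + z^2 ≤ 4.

In spherical coordinates, x = ρ sin(φ) cos(θ), y = ρ sin(φ) sin(θ), z = ρ cos(φ), and dV = ρ^2 sin(φ) dρ dφ dθ.

The integrand becomes 7ρ cos(φ), so

    ∭_E (7z) dV = ∫_{0}^{2π} ∫_{0}^{π/6} ∫_{0}^{2} (7ρ cos(φ)) · ρ^2 sin(φ) dρ dφ dθ.

Inner (ρ): 14sin(2φ).
Middle (φ): 7/2.
Outer (θ): 7π.

Therefore the triple integral equals 7π.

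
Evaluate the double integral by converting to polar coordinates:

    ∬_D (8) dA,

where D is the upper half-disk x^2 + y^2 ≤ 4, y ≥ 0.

The region D is 0 ≤ r ≤ 2, 0 ≤ θ ≤ π in polar coordinates, where x = r cos(θ), y = r sin(θ), and dA = r dr dθ.

Under the substitution, the integrand becomes 8, so

    ∬_D (8) dA = ∫_{0}^{π} ∫_{0}^{2} (8) · r dr dθ.

Inner integral (in r): ∫_{0}^{2} (8) · r dr = 16.

Outer integral (in θ): ∫_{0}^{π} (16) dθ = 16π.

Therefore ∬_D (8) dA = 16π.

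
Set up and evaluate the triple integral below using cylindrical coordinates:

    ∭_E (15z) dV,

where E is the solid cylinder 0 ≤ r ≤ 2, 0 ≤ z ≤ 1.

In cylindrical coordinates, x = r cos(θ), y = r sin(θ), z = z, and dV = r dr dθ dz.

The integrand becomes 15z, so

    ∭_E (15z) dV = ∫_{0}^{2π} ∫_{0}^{2} ∫_{0}^{1} (15z) · r dz dr dθ.

Inner (z): 15r/2.
Middle (r from 0 to 2): 15.
Outer (θ): 30π.

Therefore the triple integral equals 30π.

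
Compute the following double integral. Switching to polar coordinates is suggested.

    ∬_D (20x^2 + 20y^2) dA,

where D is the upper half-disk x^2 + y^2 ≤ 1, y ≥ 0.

The region D is 0 ≤ r ≤ 1, 0 ≤ θ ≤ π in polar coordinates, where x = r cos(θ), y = r sin(θ), and dA = r dr dθ.

Under the substitution, the integrand becomes 20r^2, so

    ∬_D (20x^2 + 20y^2) dA = ∫_{0}^{π} ∫_{0}^{1} (20r^2) · r dr dθ.

Inner integral (in r): ∫_{0}^{1} (20r^2) · r dr = 5.

Outer integral (in θ): ∫_{0}^{π} (5) dθ = 5π.

Therefore ∬_D (20x^2 + 20y^2) dA = 5π.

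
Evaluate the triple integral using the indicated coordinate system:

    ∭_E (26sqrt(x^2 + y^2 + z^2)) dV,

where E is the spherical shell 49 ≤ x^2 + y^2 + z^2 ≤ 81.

In spherical coordinates, x = ρ sin(φ) cos(θ), y = ρ sin(φ) sin(θ), z = ρ cos(φ), and dV = ρ^2 sin(φ) dρ dφ dθ.

The integrand becomes 26ρ, so

    ∭_E (26sqrt(x^2 + y^2 + z^2)) dV = ∫_{0}^{2π} ∫_{0}^{π} ∫_{7}^{9} (26ρ) · ρ^2 sin(φ) dρ dφ dθ.

Inner (ρ): 27040sin(φ).
Middle (φ): 54080.
Outer (θ): 108160π.

Therefore the triple integral equals 108160π.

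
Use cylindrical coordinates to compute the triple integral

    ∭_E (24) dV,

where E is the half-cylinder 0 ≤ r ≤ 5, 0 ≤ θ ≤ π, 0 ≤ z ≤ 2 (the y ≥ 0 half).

In cylindrical coordinates, x = r cos(θ), y = r sin(θ), z = z, and dV = r dr dθ dz.

The integrand becomes 24, so

    ∭_E (24) dV = ∫_{0}^{π} ∫_{0}^{5} ∫_{0}^{2} (24) · r dz dr dθ.

Inner (z): 48r.
Middle (r from 0 to 5): 600.
Outer (θ): 600π.

Therefore the triple integral equals 600π.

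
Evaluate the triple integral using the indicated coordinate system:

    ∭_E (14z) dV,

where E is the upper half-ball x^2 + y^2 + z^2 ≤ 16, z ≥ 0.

In spherical coordinates, x = ρ sin(φ) cos(θ), y = ρ sin(φ) sin(θ), z = ρ cos(φ), and dV = ρ^2 sin(φ) dρ dφ dθ.

The integrand becomes 14ρ cos(φ), so

    ∭_E (14z) dV = ∫_{0}^{2π} ∫_{0}^{π/2} ∫_{0}^{4} (14ρ cos(φ)) · ρ^2 sin(φ) dρ dφ dθ.

Inner (ρ): 448sin(2φ).
Middle (φ): 448.
Outer (θ): 896π.

Therefore the triple integral equals 896π.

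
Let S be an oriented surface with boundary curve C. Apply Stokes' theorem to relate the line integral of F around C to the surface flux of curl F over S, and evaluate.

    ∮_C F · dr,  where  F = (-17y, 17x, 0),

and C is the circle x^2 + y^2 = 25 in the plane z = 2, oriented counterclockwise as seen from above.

Let S be the flat disk x^2 + y^2 ≤ 25 in the plane z = 2, with upward unit normal n̂ = ẑ. By Stokes' theorem,

    ∮_C F · dr = ∬_S (∇ × F) · n̂ dS = ∬_D (curl F)_z dA,

where D is the disk x^2 + y^2 ≤ 25.

Compute the curl of F = (-17y, 17x, 0):
    (∇ × F)_x = ∂F_z/∂y - ∂F_y/∂z = 0,
    (∇ × F)_y = ∂F_x/∂z - ∂F_z/∂x = 0,
    (∇ × F)_z = ∂F_y/∂x - ∂F_x/∂y = 34.

On z = 2, (curl F)_z = 34.

Convert to polar (x = r cos θ, y = r sin θ, dA = r dr dθ); the integrand becomes 34, so

    ∬_D (curl F)_z dA = ∫_0^{2π} ∫_0^{5} (34) · r dr dθ.

Inner (r from 0 to 5): 425.
Outer (θ from 0 to 2π): 850π.

Therefore ∮_C F · dr = 850π.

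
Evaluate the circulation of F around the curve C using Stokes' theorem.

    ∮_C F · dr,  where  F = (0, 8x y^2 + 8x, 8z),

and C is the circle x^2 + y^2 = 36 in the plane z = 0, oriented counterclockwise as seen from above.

Let S be the flat disk x^2 + y^2 ≤ 36 in the plane z = 0, with upward unit normal n̂ = ẑ. By Stokes' theorem,

    ∮_C F · dr = ∬_S (∇ × F) · n̂ dS = ∬_D (curl F)_z dA,

where D is the disk x^2 + y^2 ≤ 36.

Compute the curl of F = (0, 8x y^2 + 8x, 8z):
    (∇ × F)_x = ∂F_z/∂y - ∂F_y/∂z = 0,
    (∇ × F)_y = ∂F_x/∂z - ∂F_z/∂x = 0,
    (∇ × F)_z = ∂F_y/∂x - ∂F_x/∂y = 8y^2 + 8.

On z = 0, (curl F)_z = 8y^2 + 8.

Convert to polar (x = r cos θ, y = r sin θ, dA = r dr dθ); the integrand becomes 8r^2sin(θ)^2 + 8, so

    ∬_D (curl F)_z dA = ∫_0^{2π} ∫_0^{6} (8r^2sin(θ)^2 + 8) · r dr dθ.

Inner (r from 0 to 6): 2592sin(θ)^2 + 144.
Outer (θ from 0 to 2π): 2880π.

Therefore ∮_C F · dr = 2880π.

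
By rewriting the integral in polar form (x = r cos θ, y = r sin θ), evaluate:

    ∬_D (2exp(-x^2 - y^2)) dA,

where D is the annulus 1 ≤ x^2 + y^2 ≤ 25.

The region D is 1 ≤ r ≤ 5, 0 ≤ θ ≤ 2π in polar coordinates, where x = r cos(θ), y = r sin(θ), and dA = r dr dθ.

Under the substitution, the integrand becomes 2exp(-r^2), so

    ∬_D (2exp(-x^2 - y^2)) dA = ∫_{0}^{2π} ∫_{1}^{5} (2exp(-r^2)) · r dr dθ.

Inner integral (in r): ∫_{1}^{5} (2exp(-r^2)) · r dr = -(1 - exp(24))exp(-25).

Outer integral (in θ): ∫_{0}^{2π} (-(1 - exp(24))exp(-25)) dθ = -2π (1 - exp(24))exp(-25).

Therefore ∬_D (2exp(-x^2 - y^2)) dA = -2π (1 - exp(24))exp(-25).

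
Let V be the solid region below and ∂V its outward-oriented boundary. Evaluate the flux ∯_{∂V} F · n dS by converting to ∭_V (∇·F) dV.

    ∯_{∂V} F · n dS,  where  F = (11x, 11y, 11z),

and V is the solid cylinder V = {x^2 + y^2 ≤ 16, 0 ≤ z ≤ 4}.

By the divergence theorem,

    ∯_{∂V} F · n dS = ∭_V (∇ · F) dV.

Compute the divergence:
    ∇ · F = ∂F_x/∂x + ∂F_y/∂y + ∂F_z/∂z = 11 + 11 + 11 = 33.

In cylindrical coordinates, x = r cos(θ), y = r sin(θ), z = z, dV = r dr dθ dz, with 0 ≤ r ≤ 4, 0 ≤ θ ≤ 2π, 0 ≤ z ≤ 4.

The integrand, after substitution and multiplying by the volume element, becomes (33) · r, so

    ∭_V (∇·F) dV = ∫_0^{2π} ∫_0^{4} ∫_0^{4} (33) · r dz dr dθ.

Inner (z from 0 to 4): 132r.
Middle (r from 0 to 4): 1056.
Outer (θ from 0 to 2π): 2112π.

Therefore ∯_{∂V} F · n dS = 2112π.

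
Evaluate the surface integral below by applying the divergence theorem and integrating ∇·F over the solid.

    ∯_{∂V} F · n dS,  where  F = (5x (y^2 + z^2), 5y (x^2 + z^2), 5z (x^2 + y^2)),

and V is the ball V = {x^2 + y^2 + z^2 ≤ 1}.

By the divergence theorem,

    ∯_{∂V} F · n dS = ∭_V (∇ · F) dV.

Compute the divergence:
    ∇ · F = ∂F_x/∂x + ∂F_y/∂y + ∂F_z/∂z = 5y^2 + 5z^2 + 5x^2 + 5z^2 + 5x^2 + 5y^2 = 10x^2 + 10y^2 + 10z^2.

In spherical coordinates, x = ρ sin(φ) cos(θ), y = ρ sin(φ) sin(θ), z = ρ cos(φ), dV = ρ^2 sin(φ) dρ dφ dθ, with 0 ≤ ρ ≤ 1, 0 ≤ φ ≤ π, 0 ≤ θ ≤ 2π.

The integrand, after substitution and multiplying by the volume element, becomes (10ρ^2) · ρ^2 sin(φ), so

    ∭_V (∇·F) dV = ∫_0^{2π} ∫_0^{π} ∫_0^{1} (10ρ^2) · ρ^2 sin(φ) dρ dφ dθ.

Inner (ρ from 0 to 1): 2sin(φ).
Middle (φ from 0 to π): 4.
Outer (θ from 0 to 2π): 8π.

Therefore ∯_{∂V} F · n dS = 8π.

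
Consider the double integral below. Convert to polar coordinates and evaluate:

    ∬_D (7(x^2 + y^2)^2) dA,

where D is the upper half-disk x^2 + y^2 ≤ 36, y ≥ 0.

The region D is 0 ≤ r ≤ 6, 0 ≤ θ ≤ π in polar coordinates, where x = r cos(θ), y = r sin(θ), and dA = r dr dθ.

Under the substitution, the integrand becomes 7r^4, so

    ∬_D (7(x^2 + y^2)^2) dA = ∫_{0}^{π} ∫_{0}^{6} (7r^4) · r dr dθ.

Inner integral (in r): ∫_{0}^{6} (7r^4) · r dr = 54432.

Outer integral (in θ): ∫_{0}^{π} (54432) dθ = 54432π.

Therefore ∬_D (7(x^2 + y^2)^2) dA = 54432π.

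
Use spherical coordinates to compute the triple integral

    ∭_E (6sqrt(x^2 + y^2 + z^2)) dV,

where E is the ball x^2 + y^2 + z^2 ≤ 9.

In spherical coordinates, x = ρ sin(φ) cos(θ), y = ρ sin(φ) sin(θ), z = ρ cos(φ), and dV = ρ^2 sin(φ) dρ dφ dθ.

The integrand becomes 6ρ, so

    ∭_E (6sqrt(x^2 + y^2 + z^2)) dV = ∫_{0}^{2π} ∫_{0}^{π} ∫_{0}^{3} (6ρ) · ρ^2 sin(φ) dρ dφ dθ.

Inner (ρ): 243sin(φ)/2.
Middle (φ): 243.
Outer (θ): 486π.

Therefore the triple integral equals 486π.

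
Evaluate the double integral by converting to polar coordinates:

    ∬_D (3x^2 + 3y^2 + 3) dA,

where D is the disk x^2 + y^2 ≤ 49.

The region D is 0 ≤ r ≤ 7, 0 ≤ θ ≤ 2π in polar coordinates, where x = r cos(θ), y = r sin(θ), and dA = r dr dθ.

Under the substitution, the integrand becomes 3r^2 + 3, so

    ∬_D (3x^2 + 3y^2 + 3) dA = ∫_{0}^{2π} ∫_{0}^{7} (3r^2 + 3) · r dr dθ.

Inner integral (in r): ∫_{0}^{7} (3r^2 + 3) · r dr = 7497/4.

Outer integral (in θ): ∫_{0}^{2π} (7497/4) dθ = 7497π/2.

Therefore ∬_D (3x^2 + 3y^2 + 3) dA = 7497π/2.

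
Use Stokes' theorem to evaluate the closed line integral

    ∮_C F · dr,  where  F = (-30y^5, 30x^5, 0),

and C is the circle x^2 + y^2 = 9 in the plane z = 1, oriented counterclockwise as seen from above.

Let S be the flat disk x^2 + y^2 ≤ 9 in the plane z = 1, with upward unit normal n̂ = ẑ. By Stokes' theorem,

    ∮_C F · dr = ∬_S (∇ × F) · n̂ dS = ∬_D (curl F)_z dA,

where D is the disk x^2 + y^2 ≤ 9.

Compute the curl of F = (-30y^5, 30x^5, 0):
    (∇ × F)_x = ∂F_z/∂y - ∂F_y/∂z = 0,
    (∇ × F)_y = ∂F_x/∂z - ∂F_z/∂x = 0,
    (∇ × F)_z = ∂F_y/∂x - ∂F_x/∂y = 150x^4 + 150y^4.

On z = 1, (curl F)_z = 150x^4 + 150y^4.

Convert to polar (x = r cos θ, y = r sin θ, dA = r dr dθ); the integrand becomes 150r^4(sin(θ)^4 + cos(θ)^4), so

    ∬_D (curl F)_z dA = ∫_0^{2π} ∫_0^{3} (150r^4(sin(θ)^4 + cos(θ)^4)) · r dr dθ.

Inner (r from 0 to 3): 18225sin(θ)^4 + 18225cos(θ)^4.
Outer (θ from 0 to 2π): 54675π/2.

Therefore ∮_C F · dr = 54675π/2.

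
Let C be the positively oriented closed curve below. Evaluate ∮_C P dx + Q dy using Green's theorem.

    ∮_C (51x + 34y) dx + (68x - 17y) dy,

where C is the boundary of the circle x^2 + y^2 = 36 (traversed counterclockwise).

Green's theorem converts the closed line integral into a double integral over the enclosed region D:

    ∮_C P dx + Q dy = ∬_D (∂Q/∂x - ∂P/∂y) dA.

Here P = 51x + 34y, Q = 68x - 17y, so

    ∂Q/∂x = 68,    ∂P/∂y = 34,
    ∂Q/∂x - ∂P/∂y = 34.

D is the region x^2 + y^2 ≤ 36. Evaluating the double integral:

In polar coordinates (x = r cos θ, y = r sin θ, dA = r dr dθ) the integrand becomes 34, so

    ∬_D (34) dA = ∫_0^{2π} ∫_0^{6} (34) · r dr dθ.

Inner (r from 0 to 6): 612.
Outer (θ from 0 to 2π): 1224π.

Therefore ∮_C P dx + Q dy = 1224π.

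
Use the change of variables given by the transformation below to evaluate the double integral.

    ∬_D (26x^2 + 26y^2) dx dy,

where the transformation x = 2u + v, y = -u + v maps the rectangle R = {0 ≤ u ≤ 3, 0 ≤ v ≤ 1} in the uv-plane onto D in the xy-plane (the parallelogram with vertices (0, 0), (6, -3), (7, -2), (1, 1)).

Compute the Jacobian determinant of (x, y) with respect to (u, v):

    ∂(x,y)/∂(u,v) = | 2  1 | = (2)(1) - (1)(-1) = 3.
                   | -1  1 |

Its absolute value is |J| = 3 (the area scaling factor).

Substituting x = 2u + v, y = -u + v into the integrand,

    26x^2 + 26y^2 → 130u^2 + 52u v + 52v^2,

so the integral becomes

    ∬_R (130u^2 + 52u v + 52v^2) · |J| du dv = ∫_0^3 ∫_0^1 (390u^2 + 156u v + 156v^2) dv du.

Inner (v): 390u^2 + 78u + 52.
Outer (u): 4017.

Therefore ∬_D (26x^2 + 26y^2) dx dy = 4017.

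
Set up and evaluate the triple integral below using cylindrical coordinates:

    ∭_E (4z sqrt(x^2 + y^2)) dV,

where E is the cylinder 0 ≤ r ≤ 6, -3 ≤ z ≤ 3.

In cylindrical coordinates, x = r cos(θ), y = r sin(θ), z = z, and dV = r dr dθ dz.

The integrand becomes 4r z, so

    ∭_E (4z sqrt(x^2 + y^2)) dV = ∫_{0}^{2π} ∫_{0}^{6} ∫_{-3}^{3} (4r z) · r dz dr dθ.

Inner (z): 0.
Middle (r from 0 to 6): 0.
Outer (θ): 0.

Therefore the triple integral equals 0.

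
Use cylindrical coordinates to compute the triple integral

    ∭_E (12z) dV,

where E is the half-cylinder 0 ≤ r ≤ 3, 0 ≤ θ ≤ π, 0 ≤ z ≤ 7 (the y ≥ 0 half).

In cylindrical coordinates, x = r cos(θ), y = r sin(θ), z = z, and dV = r dr dθ dz.

The integrand becomes 12z, so

    ∭_E (12z) dV = ∫_{0}^{π} ∫_{0}^{3} ∫_{0}^{7} (12z) · r dz dr dθ.

Inner (z): 294r.
Middle (r from 0 to 3): 1323.
Outer (θ): 1323π.

Therefore the triple integral equals 1323π.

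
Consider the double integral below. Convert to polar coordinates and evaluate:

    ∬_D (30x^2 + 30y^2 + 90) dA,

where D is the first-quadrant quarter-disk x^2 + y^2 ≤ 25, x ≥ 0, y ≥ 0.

The region D is 0 ≤ r ≤ 5, 0 ≤ θ ≤ π/2 in polar coordinates, where x = r cos(θ), y = r sin(θ), and dA = r dr dθ.

Under the substitution, the integrand becomes 30r^2 + 90, so

    ∬_D (30x^2 + 30y^2 + 90) dA = ∫_{0}^{π/2} ∫_{0}^{5} (30r^2 + 90) · r dr dθ.

Inner integral (in r): ∫_{0}^{5} (30r^2 + 90) · r dr = 11625/2.

Outer integral (in θ): ∫_{0}^{π/2} (11625/2) dθ = 11625π/4.

Therefore ∬_D (30x^2 + 30y^2 + 90) dA = 11625π/4.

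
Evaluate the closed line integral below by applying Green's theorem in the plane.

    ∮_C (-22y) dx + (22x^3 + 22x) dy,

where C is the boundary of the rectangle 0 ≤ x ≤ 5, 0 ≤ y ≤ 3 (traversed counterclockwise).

Green's theorem converts the closed line integral into a double integral over the enclosed region D:

    ∮_C P dx + Q dy = ∬_D (∂Q/∂x - ∂P/∂y) dA.

Here P = -22y, Q = 22x^3 + 22x, so

    ∂Q/∂x = 66x^2 + 22,    ∂P/∂y = -22,
    ∂Q/∂x - ∂P/∂y = 66x^2 + 44.

D is the region 0 ≤ x ≤ 5, 0 ≤ y ≤ 3. Evaluating the double integral:

    ∬_D (66x^2 + 44) dA = ∫_0^{5} ∫_0^{3} (66x^2 + 44) dy dx.

Inner (y from 0 to 3): 198x^2 + 132.
Outer (x from 0 to 5): 8910.

Therefore ∮_C P dx + Q dy = 8910.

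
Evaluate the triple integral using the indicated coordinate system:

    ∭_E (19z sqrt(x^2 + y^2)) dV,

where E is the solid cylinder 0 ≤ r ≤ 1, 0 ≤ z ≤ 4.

In cylindrical coordinates, x = r cos(θ), y = r sin(θ), z = z, and dV = r dr dθ dz.

The integrand becomes 19r z, so

    ∭_E (19z sqrt(x^2 + y^2)) dV = ∫_{0}^{2π} ∫_{0}^{1} ∫_{0}^{4} (19r z) · r dz dr dθ.

Inner (z): 152r^2.
Middle (r from 0 to 1): 152/3.
Outer (θ): 304π/3.

Therefore the triple integral equals 304π/3.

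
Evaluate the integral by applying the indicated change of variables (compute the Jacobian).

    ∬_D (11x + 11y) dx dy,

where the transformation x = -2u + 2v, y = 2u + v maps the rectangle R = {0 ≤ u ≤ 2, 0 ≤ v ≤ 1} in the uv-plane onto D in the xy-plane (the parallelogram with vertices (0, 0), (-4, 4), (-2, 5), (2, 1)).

Compute the Jacobian determinant of (x, y) with respect to (u, v):

    ∂(x,y)/∂(u,v) = | -2  2 | = (-2)(1) - (2)(2) = -6.
                   | 2  1 |

Its absolute value is |J| = 6 (the area scaling factor).

Substituting x = -2u + 2v, y = 2u + v into the integrand,

    11x + 11y → 33v,

so the integral becomes

    ∬_R (33v) · |J| du dv = ∫_0^2 ∫_0^1 (198v) dv du.

Inner (v): 99.
Outer (u): 198.

Therefore ∬_D (11x + 11y) dx dy = 198.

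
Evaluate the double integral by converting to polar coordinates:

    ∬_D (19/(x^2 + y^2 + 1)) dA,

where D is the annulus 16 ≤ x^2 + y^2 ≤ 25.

The region D is 4 ≤ r ≤ 5, 0 ≤ θ ≤ 2π in polar coordinates, where x = r cos(θ), y = r sin(θ), and dA = r dr dθ.

Under the substitution, the integrand becomes 19/(r^2 + 1), so

    ∬_D (19/(x^2 + y^2 + 1)) dA = ∫_{0}^{2π} ∫_{4}^{5} (19/(r^2 + 1)) · r dr dθ.

Inner integral (in r): ∫_{4}^{5} (19/(r^2 + 1)) · r dr = log(5429503678976sqrt(442)/2015993900449).

Outer integral (in θ): ∫_{0}^{2π} (log(5429503678976sqrt(442)/2015993900449)) dθ = log((5429503678976sqrt(442)/2015993900449)^(2π)).

Therefore ∬_D (19/(x^2 + y^2 + 1)) dA = log((5429503678976sqrt(442)/2015993900449)^(2π)).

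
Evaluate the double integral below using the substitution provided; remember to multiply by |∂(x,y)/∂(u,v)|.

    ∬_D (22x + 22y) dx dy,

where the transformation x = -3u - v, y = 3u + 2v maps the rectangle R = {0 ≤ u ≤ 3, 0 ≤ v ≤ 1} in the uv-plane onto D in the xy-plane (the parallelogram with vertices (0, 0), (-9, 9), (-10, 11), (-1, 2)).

Compute the Jacobian determinant of (x, y) with respect to (u, v):

    ∂(x,y)/∂(u,v) = | -3  -1 | = (-3)(2) - (-1)(3) = -3.
                   | 3  2 |

Its absolute value is |J| = 3 (the area scaling factor).

Substituting x = -3u - v, y = 3u + 2v into the integrand,

    22x + 22y → 22v,

so the integral becomes

    ∬_R (22v) · |J| du dv = ∫_0^3 ∫_0^1 (66v) dv du.

Inner (v): 33.
Outer (u): 99.

Therefore ∬_D (22x + 22y) dx dy = 99.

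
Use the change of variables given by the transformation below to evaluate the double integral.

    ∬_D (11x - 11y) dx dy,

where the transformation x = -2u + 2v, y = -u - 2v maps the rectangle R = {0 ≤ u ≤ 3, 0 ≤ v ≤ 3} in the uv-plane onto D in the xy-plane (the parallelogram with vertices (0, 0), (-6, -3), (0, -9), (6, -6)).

Compute the Jacobian determinant of (x, y) with respect to (u, v):

    ∂(x,y)/∂(u,v) = | -2  2 | = (-2)(-2) - (2)(-1) = 6.
                   | -1  -2 |

Its absolute value is |J| = 6 (the area scaling factor).

Substituting x = -2u + 2v, y = -u - 2v into the integrand,

    11x - 11y → -11u + 44v,

so the integral becomes

    ∬_R (-11u + 44v) · |J| du dv = ∫_0^3 ∫_0^3 (-66u + 264v) dv du.

Inner (v): 1188 - 198u.
Outer (u): 2673.

Therefore ∬_D (11x - 11y) dx dy = 2673.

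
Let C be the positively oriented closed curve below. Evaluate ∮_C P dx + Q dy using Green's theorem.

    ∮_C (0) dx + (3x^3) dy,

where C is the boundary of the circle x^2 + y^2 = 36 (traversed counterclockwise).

Green's theorem converts the closed line integral into a double integral over the enclosed region D:

    ∮_C P dx + Q dy = ∬_D (∂Q/∂x - ∂P/∂y) dA.

Here P = 0, Q = 3x^3, so

    ∂Q/∂x = 9x^2,    ∂P/∂y = 0,
    ∂Q/∂x - ∂P/∂y = 9x^2.

D is the region x^2 + y^2 ≤ 36. Evaluating the double integral:

In polar coordinates (x = r cos θ, y = r sin θ, dA = r dr dθ) the integrand becomes 9r^2cos(θ)^2, so

    ∬_D (9x^2) dA = ∫_0^{2π} ∫_0^{6} (9r^2cos(θ)^2) · r dr dθ.

Inner (r from 0 to 6): 2916cos(θ)^2.
Outer (θ from 0 to 2π): 2916π.

Therefore ∮_C P dx + Q dy = 2916π.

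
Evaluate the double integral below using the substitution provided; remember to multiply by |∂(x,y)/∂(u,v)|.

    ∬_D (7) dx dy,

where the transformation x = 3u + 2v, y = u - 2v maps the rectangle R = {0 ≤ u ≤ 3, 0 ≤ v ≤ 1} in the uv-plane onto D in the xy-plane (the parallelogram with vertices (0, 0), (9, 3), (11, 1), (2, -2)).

Compute the Jacobian determinant of (x, y) with respect to (u, v):

    ∂(x,y)/∂(u,v) = | 3  2 | = (3)(-2) - (2)(1) = -8.
                   | 1  -2 |

Its absolute value is |J| = 8 (the area scaling factor).

Substituting x = 3u + 2v, y = u - 2v into the integrand,

    7 → 7,

so the integral becomes

    ∬_R (7) · |J| du dv = ∫_0^3 ∫_0^1 (56) dv du.

Inner (v): 56.
Outer (u): 168.

Therefore ∬_D (7) dx dy = 168.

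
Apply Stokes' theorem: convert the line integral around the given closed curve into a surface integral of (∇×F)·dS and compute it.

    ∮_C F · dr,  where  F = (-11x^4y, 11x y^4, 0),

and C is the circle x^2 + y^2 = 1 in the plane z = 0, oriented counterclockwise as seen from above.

Let S be the flat disk x^2 + y^2 ≤ 1 in the plane z = 0, with upward unit normal n̂ = ẑ. By Stokes' theorem,

    ∮_C F · dr = ∬_S (∇ × F) · n̂ dS = ∬_D (curl F)_z dA,

where D is the disk x^2 + y^2 ≤ 1.

Compute the curl of F = (-11x^4y, 11x y^4, 0):
    (∇ × F)_x = ∂F_z/∂y - ∂F_y/∂z = 0,
    (∇ × F)_y = ∂F_x/∂z - ∂F_z/∂x = 0,
    (∇ × F)_z = ∂F_y/∂x - ∂F_x/∂y = 11x^4 + 11y^4.

On z = 0, (curl F)_z = 11x^4 + 11y^4.

Convert to polar (x = r cos θ, y = r sin θ, dA = r dr dθ); the integrand becomes 11r^4(sin(θ)^4 + cos(θ)^4), so

    ∬_D (curl F)_z dA = ∫_0^{2π} ∫_0^{1} (11r^4(sin(θ)^4 + cos(θ)^4)) · r dr dθ.

Inner (r from 0 to 1): 11sin(θ)^4/6 + 11cos(θ)^4/6.
Outer (θ from 0 to 2π): 11π/4.

Therefore ∮_C F · dr = 11π/4.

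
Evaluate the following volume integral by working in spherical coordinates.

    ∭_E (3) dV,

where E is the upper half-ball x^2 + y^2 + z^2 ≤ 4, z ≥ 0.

In spherical coordinates, x = ρ sin(φ) cos(θ), y = ρ sin(φ) sin(θ), z = ρ cos(φ), and dV = ρ^2 sin(φ) dρ dφ dθ.

The integrand becomes 3, so

    ∭_E (3) dV = ∫_{0}^{2π} ∫_{0}^{π/2} ∫_{0}^{2} (3) · ρ^2 sin(φ) dρ dφ dθ.

Inner (ρ): 8sin(φ).
Middle (φ): 8.
Outer (θ): 16π.

Therefore the triple integral equals 16π.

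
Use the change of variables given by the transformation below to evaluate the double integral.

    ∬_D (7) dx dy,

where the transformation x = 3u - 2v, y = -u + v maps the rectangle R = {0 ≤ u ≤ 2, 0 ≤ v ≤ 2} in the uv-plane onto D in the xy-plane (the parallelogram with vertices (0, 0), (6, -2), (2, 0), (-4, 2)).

Compute the Jacobian determinant of (x, y) with respect to (u, v):

    ∂(x,y)/∂(u,v) = | 3  -2 | = (3)(1) - (-2)(-1) = 1.
                   | -1  1 |

Its absolute value is |J| = 1 (the area scaling factor).

Substituting x = 3u - 2v, y = -u + v into the integrand,

    7 → 7,

so the integral becomes

    ∬_R (7) · |J| du dv = ∫_0^2 ∫_0^2 (7) dv du.

Inner (v): 14.
Outer (u): 28.

Therefore ∬_D (7) dx dy = 28.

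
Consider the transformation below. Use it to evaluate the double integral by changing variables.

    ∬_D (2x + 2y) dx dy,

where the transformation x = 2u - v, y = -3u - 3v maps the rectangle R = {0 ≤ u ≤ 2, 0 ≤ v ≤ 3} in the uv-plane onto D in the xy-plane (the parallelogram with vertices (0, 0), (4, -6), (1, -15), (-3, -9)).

Compute the Jacobian determinant of (x, y) with respect to (u, v):

    ∂(x,y)/∂(u,v) = | 2  -1 | = (2)(-3) - (-1)(-3) = -9.
                   | -3  -3 |

Its absolute value is |J| = 9 (the area scaling factor).

Substituting x = 2u - v, y = -3u - 3v into the integrand,

    2x + 2y → -2u - 8v,

so the integral becomes

    ∬_R (-2u - 8v) · |J| du dv = ∫_0^2 ∫_0^3 (-18u - 72v) dv du.

Inner (v): -54u - 324.
Outer (u): -756.

Therefore ∬_D (2x + 2y) dx dy = -756.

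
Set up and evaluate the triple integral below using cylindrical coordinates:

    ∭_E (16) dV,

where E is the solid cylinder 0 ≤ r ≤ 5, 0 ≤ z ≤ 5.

In cylindrical coordinates, x = r cos(θ), y = r sin(θ), z = z, and dV = r dr dθ dz.

The integrand becomes 16, so

    ∭_E (16) dV = ∫_{0}^{2π} ∫_{0}^{5} ∫_{0}^{5} (16) · r dz dr dθ.

Inner (z): 80r.
Middle (r from 0 to 5): 1000.
Outer (θ): 2000π.

Therefore the triple integral equals 2000π.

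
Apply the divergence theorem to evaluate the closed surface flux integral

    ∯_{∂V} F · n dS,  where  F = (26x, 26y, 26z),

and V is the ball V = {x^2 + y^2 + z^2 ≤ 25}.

By the divergence theorem,

    ∯_{∂V} F · n dS = ∭_V (∇ · F) dV.

Compute the divergence:
    ∇ · F = ∂F_x/∂x + ∂F_y/∂y + ∂F_z/∂z = 26 + 26 + 26 = 78.

In spherical coordinates, x = ρ sin(φ) cos(θ), y = ρ sin(φ) sin(θ), z = ρ cos(φ), dV = ρ^2 sin(φ) dρ dφ dθ, with 0 ≤ ρ ≤ 5, 0 ≤ φ ≤ π, 0 ≤ θ ≤ 2π.

The integrand, after substitution and multiplying by the volume element, becomes (78) · ρ^2 sin(φ), so

    ∭_V (∇·F) dV = ∫_0^{2π} ∫_0^{π} ∫_0^{5} (78) · ρ^2 sin(φ) dρ dφ dθ.

Inner (ρ from 0 to 5): 3250sin(φ).
Middle (φ from 0 to π): 6500.
Outer (θ from 0 to 2π): 13000π.

Therefore ∯_{∂V} F · n dS = 13000π.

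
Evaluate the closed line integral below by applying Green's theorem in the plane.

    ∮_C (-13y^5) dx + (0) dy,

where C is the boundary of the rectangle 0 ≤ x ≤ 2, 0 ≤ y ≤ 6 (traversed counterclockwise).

Green's theorem converts the closed line integral into a double integral over the enclosed region D:

    ∮_C P dx + Q dy = ∬_D (∂Q/∂x - ∂P/∂y) dA.

Here P = -13y^5, Q = 0, so

    ∂Q/∂x = 0,    ∂P/∂y = -65y^4,
    ∂Q/∂x - ∂P/∂y = 65y^4.

D is the region 0 ≤ x ≤ 2, 0 ≤ y ≤ 6. Evaluating the double integral:

    ∬_D (65y^4) dA = ∫_0^{2} ∫_0^{6} (65y^4) dy dx.

Inner (y from 0 to 6): 101088.
Outer (x from 0 to 2): 202176.

Therefore ∮_C P dx + Q dy = 202176.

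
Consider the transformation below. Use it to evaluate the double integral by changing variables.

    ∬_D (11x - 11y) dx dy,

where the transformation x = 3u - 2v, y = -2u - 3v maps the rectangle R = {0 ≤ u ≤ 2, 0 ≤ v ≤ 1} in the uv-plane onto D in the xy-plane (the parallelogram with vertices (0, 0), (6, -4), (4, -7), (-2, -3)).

Compute the Jacobian determinant of (x, y) with respect to (u, v):

    ∂(x,y)/∂(u,v) = | 3  -2 | = (3)(-3) - (-2)(-2) = -13.
                   | -2  -3 |

Its absolute value is |J| = 13 (the area scaling factor).

Substituting x = 3u - 2v, y = -2u - 3v into the integrand,

    11x - 11y → 55u + 11v,

so the integral becomes

    ∬_R (55u + 11v) · |J| du dv = ∫_0^2 ∫_0^1 (715u + 143v) dv du.

Inner (v): 715u + 143/2.
Outer (u): 1573.

Therefore ∬_D (11x - 11y) dx dy = 1573.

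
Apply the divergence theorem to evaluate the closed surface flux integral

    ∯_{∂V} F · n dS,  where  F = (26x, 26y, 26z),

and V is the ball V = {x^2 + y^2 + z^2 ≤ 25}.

By the divergence theorem,

    ∯_{∂V} F · n dS = ∭_V (∇ · F) dV.

Compute the divergence:
    ∇ · F = ∂F_x/∂x + ∂F_y/∂y + ∂F_z/∂z = 26 + 26 + 26 = 78.

In spherical coordinates, x = ρ sin(φ) cos(θ), y = ρ sin(φ) sin(θ), z = ρ cos(φ), dV = ρ^2 sin(φ) dρ dφ dθ, with 0 ≤ ρ ≤ 5, 0 ≤ φ ≤ π, 0 ≤ θ ≤ 2π.

The integrand, after substitution and multiplying by the volume element, becomes (78) · ρ^2 sin(φ), so

    ∭_V (∇·F) dV = ∫_0^{2π} ∫_0^{π} ∫_0^{5} (78) · ρ^2 sin(φ) dρ dφ dθ.

Inner (ρ from 0 to 5): 3250sin(φ).
Middle (φ from 0 to π): 6500.
Outer (θ from 0 to 2π): 13000π.

Therefore ∯_{∂V} F · n dS = 13000π.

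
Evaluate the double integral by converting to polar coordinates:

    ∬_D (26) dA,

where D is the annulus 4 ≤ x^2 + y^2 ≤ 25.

The region D is 2 ≤ r ≤ 5, 0 ≤ θ ≤ 2π in polar coordinates, where x = r cos(θ), y = r sin(θ), and dA = r dr dθ.

Under the substitution, the integrand becomes 26, so

    ∬_D (26) dA = ∫_{0}^{2π} ∫_{2}^{5} (26) · r dr dθ.

Inner integral (in r): ∫_{2}^{5} (26) · r dr = 273.

Outer integral (in θ): ∫_{0}^{2π} (273) dθ = 546π.

Therefore ∬_D (26) dA = 546π.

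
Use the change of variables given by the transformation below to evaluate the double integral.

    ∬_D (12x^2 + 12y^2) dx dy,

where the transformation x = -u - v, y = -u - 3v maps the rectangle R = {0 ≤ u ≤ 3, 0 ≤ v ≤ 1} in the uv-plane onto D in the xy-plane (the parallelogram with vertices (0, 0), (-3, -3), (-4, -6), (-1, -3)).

Compute the Jacobian determinant of (x, y) with respect to (u, v):

    ∂(x,y)/∂(u,v) = | -1  -1 | = (-1)(-3) - (-1)(-1) = 2.
                   | -1  -3 |

Its absolute value is |J| = 2 (the area scaling factor).

Substituting x = -u - v, y = -u - 3v into the integrand,

    12x^2 + 12y^2 → 24u^2 + 96u v + 120v^2,

so the integral becomes

    ∬_R (24u^2 + 96u v + 120v^2) · |J| du dv = ∫_0^3 ∫_0^1 (48u^2 + 192u v + 240v^2) dv du.

Inner (v): 48u^2 + 96u + 80.
Outer (u): 1104.

Therefore ∬_D (12x^2 + 12y^2) dx dy = 1104.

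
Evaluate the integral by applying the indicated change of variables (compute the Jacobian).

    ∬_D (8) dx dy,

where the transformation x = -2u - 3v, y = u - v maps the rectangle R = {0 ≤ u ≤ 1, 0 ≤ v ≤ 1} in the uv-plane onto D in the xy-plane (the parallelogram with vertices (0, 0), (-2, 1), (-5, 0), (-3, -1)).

Compute the Jacobian determinant of (x, y) with respect to (u, v):

    ∂(x,y)/∂(u,v) = | -2  -3 | = (-2)(-1) - (-3)(1) = 5.
                   | 1  -1 |

Its absolute value is |J| = 5 (the area scaling factor).

Substituting x = -2u - 3v, y = u - v into the integrand,

    8 → 8,

so the integral becomes

    ∬_R (8) · |J| du dv = ∫_0^1 ∫_0^1 (40) dv du.

Inner (v): 40.
Outer (u): 40.

Therefore ∬_D (8) dx dy = 40.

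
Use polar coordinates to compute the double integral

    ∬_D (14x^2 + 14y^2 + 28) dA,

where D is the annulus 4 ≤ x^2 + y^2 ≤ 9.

The region D is 2 ≤ r ≤ 3, 0 ≤ θ ≤ 2π in polar coordinates, where x = r cos(θ), y = r sin(θ), and dA = r dr dθ.

Under the substitution, the integrand becomes 14r^2 + 28, so

    ∬_D (14x^2 + 14y^2 + 28) dA = ∫_{0}^{2π} ∫_{2}^{3} (14r^2 + 28) · r dr dθ.

Inner integral (in r): ∫_{2}^{3} (14r^2 + 28) · r dr = 595/2.

Outer integral (in θ): ∫_{0}^{2π} (595/2) dθ = 595π.

Therefore ∬_D (14x^2 + 14y^2 + 28) dA = 595π.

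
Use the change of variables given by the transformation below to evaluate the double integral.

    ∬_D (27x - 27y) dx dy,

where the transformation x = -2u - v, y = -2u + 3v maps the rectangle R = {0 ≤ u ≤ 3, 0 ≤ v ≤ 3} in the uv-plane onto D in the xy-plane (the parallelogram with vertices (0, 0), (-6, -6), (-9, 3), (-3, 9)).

Compute the Jacobian determinant of (x, y) with respect to (u, v):

    ∂(x,y)/∂(u,v) = | -2  -1 | = (-2)(3) - (-1)(-2) = -8.
                   | -2  3 |

Its absolute value is |J| = 8 (the area scaling factor).

Substituting x = -2u - v, y = -2u + 3v into the integrand,

    27x - 27y → -108v,

so the integral becomes

    ∬_R (-108v) · |J| du dv = ∫_0^3 ∫_0^3 (-864v) dv du.

Inner (v): -3888.
Outer (u): -11664.

Therefore ∬_D (27x - 27y) dx dy = -11664.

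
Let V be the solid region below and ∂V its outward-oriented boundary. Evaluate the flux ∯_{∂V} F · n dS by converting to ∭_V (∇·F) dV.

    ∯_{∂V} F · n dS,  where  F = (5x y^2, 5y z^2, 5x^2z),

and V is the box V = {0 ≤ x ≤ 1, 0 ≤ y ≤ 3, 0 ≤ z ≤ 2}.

By the divergence theorem,

    ∯_{∂V} F · n dS = ∭_V (∇ · F) dV.

Compute the divergence:
    ∇ · F = ∂F_x/∂x + ∂F_y/∂y + ∂F_z/∂z = 5y^2 + 5z^2 + 5x^2 = 5x^2 + 5y^2 + 5z^2.

V is a rectangular box, so dV = dx dy dz with 0 ≤ x ≤ 1, 0 ≤ y ≤ 3, 0 ≤ z ≤ 2.

Integrate (5x^2 + 5y^2 + 5z^2) over V as an iterated integral:

    ∭_V (∇·F) dV = ∫_0^{1} ∫_0^{3} ∫_0^{2} (5x^2 + 5y^2 + 5z^2) dz dy dx.

Inner (z from 0 to 2): 10x^2 + 10y^2 + 40/3.
Middle (y from 0 to 3): 30x^2 + 130.
Outer (x from 0 to 1): 140.

Therefore ∯_{∂V} F · n dS = 140.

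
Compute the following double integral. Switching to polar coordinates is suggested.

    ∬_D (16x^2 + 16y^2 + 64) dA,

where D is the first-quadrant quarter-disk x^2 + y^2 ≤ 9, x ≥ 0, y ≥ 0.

The region D is 0 ≤ r ≤ 3, 0 ≤ θ ≤ π/2 in polar coordinates, where x = r cos(θ), y = r sin(θ), and dA = r dr dθ.

Under the substitution, the integrand becomes 16r^2 + 64, so

    ∬_D (16x^2 + 16y^2 + 64) dA = ∫_{0}^{π/2} ∫_{0}^{3} (16r^2 + 64) · r dr dθ.

Inner integral (in r): ∫_{0}^{3} (16r^2 + 64) · r dr = 612.

Outer integral (in θ): ∫_{0}^{π/2} (612) dθ = 306π.

Therefore ∬_D (16x^2 + 16y^2 + 64) dA = 306π.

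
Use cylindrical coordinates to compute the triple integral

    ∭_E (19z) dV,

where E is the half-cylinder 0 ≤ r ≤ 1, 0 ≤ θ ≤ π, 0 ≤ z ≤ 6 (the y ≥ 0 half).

In cylindrical coordinates, x = r cos(θ), y = r sin(θ), z = z, and dV = r dr dθ dz.

The integrand becomes 19z, so

    ∭_E (19z) dV = ∫_{0}^{π} ∫_{0}^{1} ∫_{0}^{6} (19z) · r dz dr dθ.

Inner (z): 342r.
Middle (r from 0 to 1): 171.
Outer (θ): 171π.

Therefore the triple integral equals 171π.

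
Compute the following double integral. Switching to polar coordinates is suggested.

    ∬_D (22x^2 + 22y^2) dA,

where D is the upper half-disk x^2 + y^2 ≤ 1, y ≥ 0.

The region D is 0 ≤ r ≤ 1, 0 ≤ θ ≤ π in polar coordinates, where x = r cos(θ), y = r sin(θ), and dA = r dr dθ.

Under the substitution, the integrand becomes 22r^2, so

    ∬_D (22x^2 + 22y^2) dA = ∫_{0}^{π} ∫_{0}^{1} (22r^2) · r dr dθ.

Inner integral (in r): ∫_{0}^{1} (22r^2) · r dr = 11/2.

Outer integral (in θ): ∫_{0}^{π} (11/2) dθ = 11π/2.

Therefore ∬_D (22x^2 + 22y^2) dA = 11π/2.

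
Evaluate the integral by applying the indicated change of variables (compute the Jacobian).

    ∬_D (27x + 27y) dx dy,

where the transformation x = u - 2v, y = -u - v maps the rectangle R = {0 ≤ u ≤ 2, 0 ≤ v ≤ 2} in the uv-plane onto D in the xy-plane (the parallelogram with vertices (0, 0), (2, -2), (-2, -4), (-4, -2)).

Compute the Jacobian determinant of (x, y) with respect to (u, v):

    ∂(x,y)/∂(u,v) = | 1  -2 | = (1)(-1) - (-2)(-1) = -3.
                   | -1  -1 |

Its absolute value is |J| = 3 (the area scaling factor).

Substituting x = u - 2v, y = -u - v into the integrand,

    27x + 27y → -81v,

so the integral becomes

    ∬_R (-81v) · |J| du dv = ∫_0^2 ∫_0^2 (-243v) dv du.

Inner (v): -486.
Outer (u): -972.

Therefore ∬_D (27x + 27y) dx dy = -972.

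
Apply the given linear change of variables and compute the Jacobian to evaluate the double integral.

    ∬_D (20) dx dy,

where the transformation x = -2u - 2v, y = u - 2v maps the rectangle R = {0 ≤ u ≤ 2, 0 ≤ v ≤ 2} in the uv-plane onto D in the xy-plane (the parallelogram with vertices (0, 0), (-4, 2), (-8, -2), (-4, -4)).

Compute the Jacobian determinant of (x, y) with respect to (u, v):

    ∂(x,y)/∂(u,v) = | -2  -2 | = (-2)(-2) - (-2)(1) = 6.
                   | 1  -2 |

Its absolute value is |J| = 6 (the area scaling factor).

Substituting x = -2u - 2v, y = u - 2v into the integrand,

    20 → 20,

so the integral becomes

    ∬_R (20) · |J| du dv = ∫_0^2 ∫_0^2 (120) dv du.

Inner (v): 240.
Outer (u): 480.

Therefore ∬_D (20) dx dy = 480.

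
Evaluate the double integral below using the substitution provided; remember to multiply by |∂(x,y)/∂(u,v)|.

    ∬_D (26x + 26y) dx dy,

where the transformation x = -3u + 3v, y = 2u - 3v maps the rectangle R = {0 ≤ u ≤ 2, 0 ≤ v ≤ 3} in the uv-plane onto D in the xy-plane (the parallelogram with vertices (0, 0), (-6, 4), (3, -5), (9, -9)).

Compute the Jacobian determinant of (x, y) with respect to (u, v):

    ∂(x,y)/∂(u,v) = | -3  3 | = (-3)(-3) - (3)(2) = 3.
                   | 2  -3 |

Its absolute value is |J| = 3 (the area scaling factor).

Substituting x = -3u + 3v, y = 2u - 3v into the integrand,

    26x + 26y → -26u,

so the integral becomes

    ∬_R (-26u) · |J| du dv = ∫_0^2 ∫_0^3 (-78u) dv du.

Inner (v): -234u.
Outer (u): -468.

Therefore ∬_D (26x + 26y) dx dy = -468.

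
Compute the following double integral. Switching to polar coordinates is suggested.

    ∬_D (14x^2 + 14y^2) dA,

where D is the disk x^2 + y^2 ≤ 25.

The region D is 0 ≤ r ≤ 5, 0 ≤ θ ≤ 2π in polar coordinates, where x = r cos(θ), y = r sin(θ), and dA = r dr dθ.

Under the substitution, the integrand becomes 14r^2, so

    ∬_D (14x^2 + 14y^2) dA = ∫_{0}^{2π} ∫_{0}^{5} (14r^2) · r dr dθ.

Inner integral (in r): ∫_{0}^{5} (14r^2) · r dr = 4375/2.

Outer integral (in θ): ∫_{0}^{2π} (4375/2) dθ = 4375π.

Therefore ∬_D (14x^2 + 14y^2) dA = 4375π.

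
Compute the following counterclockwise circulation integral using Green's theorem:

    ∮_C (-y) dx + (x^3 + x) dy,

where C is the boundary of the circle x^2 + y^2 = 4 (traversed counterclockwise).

Green's theorem converts the closed line integral into a double integral over the enclosed region D:

    ∮_C P dx + Q dy = ∬_D (∂Q/∂x - ∂P/∂y) dA.

Here P = -y, Q = x^3 + x, so

    ∂Q/∂x = 3x^2 + 1,    ∂P/∂y = -1,
    ∂Q/∂x - ∂P/∂y = 3x^2 + 2.

D is the region x^2 + y^2 ≤ 4. Evaluating the double integral:

In polar coordinates (x = r cos θ, y = r sin θ, dA = r dr dθ) the integrand becomes 3r^2cos(θ)^2 + 2, so

    ∬_D (3x^2 + 2) dA = ∫_0^{2π} ∫_0^{2} (3r^2cos(θ)^2 + 2) · r dr dθ.

Inner (r from 0 to 2): 12cos(θ)^2 + 4.
Outer (θ from 0 to 2π): 20π.

Therefore ∮_C P dx + Q dy = 20π.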